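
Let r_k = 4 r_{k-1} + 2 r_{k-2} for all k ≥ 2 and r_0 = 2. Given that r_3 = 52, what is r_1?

2

Let r_1 = z.
r_2 = 4 + 4z
r_3 = 16 + 18z
So 16 + 18z = 52, giving z = 2.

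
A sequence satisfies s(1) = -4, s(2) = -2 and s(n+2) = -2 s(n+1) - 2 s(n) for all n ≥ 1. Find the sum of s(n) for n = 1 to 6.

10

s(3) = -2·(-2) - 2·(-4) = 12
s(4) = -2·12 - 2·(-2) = -20
s(5) = -2·(-20) - 2·12 = 16
s(6) = -2·16 - 2·(-20) = 8
Sum = (-4) + (-2) + 12 + (-20) + 16 + 8 = 10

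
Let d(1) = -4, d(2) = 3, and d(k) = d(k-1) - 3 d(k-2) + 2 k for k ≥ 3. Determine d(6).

-81

d(3) = 3 - 3*(-4) + 6 = 21
d(4) = 21 - 3*3 + 8 = 20
d(5) = 20 - 3*21 + 10 = -33
d(6) = (-33) - 3*20 + 12 = -81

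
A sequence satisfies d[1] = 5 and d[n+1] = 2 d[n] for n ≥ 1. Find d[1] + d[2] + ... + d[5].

d[2] = 2*5 = 10
d[3] = 2*10 = 20
d[4] = 2*20 = 40
d[5] = 2*40 = 80
Sum = 5 + 10 + 20 + 40 + 80 = 155

155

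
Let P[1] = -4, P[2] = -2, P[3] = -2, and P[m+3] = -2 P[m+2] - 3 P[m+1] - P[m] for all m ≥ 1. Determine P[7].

46

P[4] = -2*(-2) - 3*(-2) - (-4) = 14
P[5] = -2*14 - 3*(-2) - (-2) = -20
P[6] = -2*(-20) - 3*14 - (-2) = 0
P[7] = -2*0 - 3*(-20) - 14 = 46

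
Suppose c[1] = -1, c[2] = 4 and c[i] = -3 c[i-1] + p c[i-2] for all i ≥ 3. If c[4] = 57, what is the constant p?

3

c[3] = -12 - p
c[4] = 36 + 7p
So 36 + 7p = 57, giving p = 3.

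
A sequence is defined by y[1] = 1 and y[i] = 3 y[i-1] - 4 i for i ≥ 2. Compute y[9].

-26223

y[2] = 3*1 - 8 = -5
y[3] = 3*(-5) - 12 = -27
y[4] = 3*(-27) - 16 = -97
y[5] = 3*(-97) - 20 = -311
y[6] = 3*(-311) - 24 = -957
y[7] = 3*(-957) - 28 = -2899
y[8] = 3*(-2899) - 32 = -8729
y[9] = 3*(-8729) - 36 = -26223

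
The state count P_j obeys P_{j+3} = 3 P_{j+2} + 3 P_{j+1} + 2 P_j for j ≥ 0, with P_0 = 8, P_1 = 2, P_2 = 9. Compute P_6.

P_3 = 3·9 + 3·2 + 2·8 = 49
P_4 = 3·49 + 3·9 + 2·2 = 178
P_5 = 3·178 + 3·49 + 2·9 = 699
P_6 = 3·699 + 3·178 + 2·49 = 2729

2729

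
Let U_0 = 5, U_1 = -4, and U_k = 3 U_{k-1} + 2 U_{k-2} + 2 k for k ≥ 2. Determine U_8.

U_2 = 3*(-4) + 2*5 + 4 = 2
U_3 = 3*2 + 2*(-4) + 6 = 4
U_4 = 3*4 + 2*2 + 8 = 24
U_5 = 3*24 + 2*4 + 10 = 90
U_6 = 3*90 + 2*24 + 12 = 330
U_7 = 3*330 + 2*90 + 14 = 1184
U_8 = 3*1184 + 2*330 + 16 = 4228

4228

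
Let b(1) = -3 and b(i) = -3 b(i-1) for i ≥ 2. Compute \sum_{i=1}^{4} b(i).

b(2) = -3·(-3) = 9
b(3) = -3·9 = -27
b(4) = -3·(-27) = 81
Sum = (-3) + 9 + (-27) + 81 = 60

60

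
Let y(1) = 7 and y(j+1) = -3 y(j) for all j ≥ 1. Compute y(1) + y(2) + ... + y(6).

-1274

y(2) = -3·7 = -21
y(3) = -3·(-21) = 63
y(4) = -3·63 = -189
y(5) = -3·(-189) = 567
y(6) = -3·567 = -1701
Sum = 7 + (-21) + 63 + (-189) + 567 + (-1701) = -1274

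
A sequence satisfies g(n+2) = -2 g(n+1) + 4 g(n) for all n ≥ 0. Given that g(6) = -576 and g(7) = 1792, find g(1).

-4

Rearranging, g(n-2) = (g(n) + 2 g(n-1)) / 4.
g(5) = (1792 + 2*(-576)) / 4 = 640/4 = 160
g(4) = (-576 + 2*160) / 4 = -256/4 = -64
g(3) = (160 + 2*(-64)) / 4 = 32/4 = 8
g(2) = (-64 + 2*8) / 4 = -48/4 = -12
g(1) = (8 + 2*(-12)) / 4 = -16/4 = -4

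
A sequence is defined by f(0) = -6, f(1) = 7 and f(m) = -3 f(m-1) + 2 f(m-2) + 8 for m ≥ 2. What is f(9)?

192673

f(2) = -3(7) + 2(-6) + 8 = -25
f(3) = -3(-25) + 2(7) + 8 = 97
f(4) = -3(97) + 2(-25) + 8 = -333
f(5) = -3(-333) + 2(97) + 8 = 1201
f(6) = -3(1201) + 2(-333) + 8 = -4261
f(7) = -3(-4261) + 2(1201) + 8 = 15193
f(8) = -3(15193) + 2(-4261) + 8 = -54093
f(9) = -3(-54093) + 2(15193) + 8 = 192673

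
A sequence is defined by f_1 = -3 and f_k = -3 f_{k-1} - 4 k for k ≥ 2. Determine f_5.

f_2 = -3*(-3) - 8 = 1
f_3 = -3*1 - 12 = -15
f_4 = -3*(-15) - 16 = 29
f_5 = -3*29 - 20 = -107

-107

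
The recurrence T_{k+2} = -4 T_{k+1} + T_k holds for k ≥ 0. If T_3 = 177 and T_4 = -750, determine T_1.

Rearranging, T_{k-2} = T_k + 4 T_{k-1}.
T_2 = -750 + 4(177) = -42
T_1 = 177 + 4(-42) = 9

9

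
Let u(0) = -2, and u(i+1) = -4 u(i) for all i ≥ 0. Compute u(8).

u(1) = -4(-2) = 8
u(2) = -4(8) = -32
u(3) = -4(-32) = 128
u(4) = -4(128) = -512
u(5) = -4(-512) = 2048
u(6) = -4(2048) = -8192
u(7) = -4(-8192) = 32768
u(8) = -4(32768) = -131072

-131072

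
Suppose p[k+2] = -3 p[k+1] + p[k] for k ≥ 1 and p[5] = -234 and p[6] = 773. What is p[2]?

Rearranging, p[k-2] = p[k] + 3 p[k-1].
p[4] = 773 + 3·(-234) = 71
p[3] = -234 + 3·71 = -21
p[2] = 71 + 3·(-21) = 8

8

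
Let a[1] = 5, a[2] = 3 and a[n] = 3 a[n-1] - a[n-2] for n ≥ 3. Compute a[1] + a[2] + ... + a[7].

a[3] = 3*3 - 5 = 4
a[4] = 3*4 - 3 = 9
a[5] = 3*9 - 4 = 23
a[6] = 3*23 - 9 = 60
a[7] = 3*60 - 23 = 157
Sum = 5 + 3 + 4 + 9 + 23 + 60 + 157 = 261

261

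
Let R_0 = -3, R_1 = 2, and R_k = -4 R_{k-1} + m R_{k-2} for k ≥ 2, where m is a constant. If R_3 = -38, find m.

-5

R_2 = -8 - 3m
R_3 = 32 + 14m
So 32 + 14m = -38, giving m = -5.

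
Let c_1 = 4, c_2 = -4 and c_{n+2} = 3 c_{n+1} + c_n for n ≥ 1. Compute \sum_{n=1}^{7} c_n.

-1436

c_3 = 3*(-4) + 4 = -8
c_4 = 3*(-8) + (-4) = -28
c_5 = 3*(-28) + (-8) = -92
c_6 = 3*(-92) + (-28) = -304
c_7 = 3*(-304) + (-92) = -1004
Sum = 4 + (-4) + (-8) + (-28) + (-92) + (-304) + (-1004) = -1436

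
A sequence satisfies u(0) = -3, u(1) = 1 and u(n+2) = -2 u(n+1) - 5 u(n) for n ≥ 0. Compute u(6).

u(2) = -2·1 - 5·(-3) = 13
u(3) = -2·13 - 5·1 = -31
u(4) = -2·(-31) - 5·13 = -3
u(5) = -2·(-3) - 5·(-31) = 161
u(6) = -2·161 - 5·(-3) = -307

-307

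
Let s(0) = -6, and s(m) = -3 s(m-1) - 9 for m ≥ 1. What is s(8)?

s(1) = -3*(-6) - 9 = 9
s(2) = -3*9 - 9 = -36
s(3) = -3*(-36) - 9 = 99
s(4) = -3*99 - 9 = -306
s(5) = -3*(-306) - 9 = 909
s(6) = -3*909 - 9 = -2736
s(7) = -3*(-2736) - 9 = 8199
s(8) = -3*8199 - 9 = -24606

-24606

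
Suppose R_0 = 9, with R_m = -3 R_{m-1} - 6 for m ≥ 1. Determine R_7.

-22965

R_1 = -3·9 - 6 = -33
R_2 = -3·(-33) - 6 = 93
R_3 = -3·93 - 6 = -285
R_4 = -3·(-285) - 6 = 849
R_5 = -3·849 - 6 = -2553
R_6 = -3·(-2553) - 6 = 7653
R_7 = -3·7653 - 6 = -22965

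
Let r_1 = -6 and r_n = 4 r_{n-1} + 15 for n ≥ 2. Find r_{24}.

-70368744177669

The fixed point is 15/(1 - 4) = -5, so r_n + 5 = 4(r_{n-1} + 5).
Hence r_n = -1·4^{n-1} - 5.
r_{24} = -1·4^{23} - 5 = -1·70368744177664 - 5 = -70368744177669.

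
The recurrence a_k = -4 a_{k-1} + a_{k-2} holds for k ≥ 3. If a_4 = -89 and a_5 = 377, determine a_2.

-5

Rearranging, a_{k-2} = a_k + 4 a_{k-1}.
a_3 = 377 + 4*(-89) = 21
a_2 = -89 + 4*21 = -5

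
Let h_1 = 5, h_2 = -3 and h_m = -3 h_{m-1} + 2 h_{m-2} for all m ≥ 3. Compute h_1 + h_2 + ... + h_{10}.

-101398

h_3 = -3*(-3) + 2*5 = 19
h_4 = -3*19 + 2*(-3) = -63
h_5 = -3*(-63) + 2*19 = 227
h_6 = -3*227 + 2*(-63) = -807
h_7 = -3*(-807) + 2*227 = 2875
h_8 = -3*2875 + 2*(-807) = -10239
h_9 = -3*(-10239) + 2*2875 = 36467
h_{10} = -3*36467 + 2*(-10239) = -129879
Sum = 5 + (-3) + 19 + (-63) + 227 + (-807) + 2875 + (-10239) + 36467 + (-129879) = -101398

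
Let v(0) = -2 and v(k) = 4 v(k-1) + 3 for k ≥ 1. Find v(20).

The fixed point is 3/(1 - 4) = -1, so v(k) + 1 = 4(v(k-1) + 1).
Hence v(k) = -1·4^k - 1.
v(20) = -1·4^{20} - 1 = -1·1099511627776 - 1 = -1099511627777.

-1099511627777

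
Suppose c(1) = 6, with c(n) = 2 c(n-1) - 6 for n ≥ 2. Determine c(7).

c(2) = 2(6) - 6 = 6
c(3) = 2(6) - 6 = 6
c(4) = 2(6) - 6 = 6
c(5) = 2(6) - 6 = 6
c(6) = 2(6) - 6 = 6
c(7) = 2(6) - 6 = 6

6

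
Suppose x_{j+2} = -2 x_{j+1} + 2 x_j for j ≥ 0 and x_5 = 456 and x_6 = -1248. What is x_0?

Rearranging, x_{j-2} = (x_j + 2 x_{j-1}) / 2.
x_4 = (-1248 + 2·456) / 2 = -336/2 = -168
x_3 = (456 + 2·(-168)) / 2 = 120/2 = 60
x_2 = (-168 + 2·60) / 2 = -48/2 = -24
x_1 = (60 + 2·(-24)) / 2 = 12/2 = 6
x_0 = (-24 + 2·6) / 2 = -12/2 = -6

-6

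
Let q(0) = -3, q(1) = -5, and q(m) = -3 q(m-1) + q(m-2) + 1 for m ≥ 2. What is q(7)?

-5141

q(2) = -3·(-5) + (-3) + 1 = 13
q(3) = -3·13 + (-5) + 1 = -43
q(4) = -3·(-43) + 13 + 1 = 143
q(5) = -3·143 + (-43) + 1 = -471
q(6) = -3·(-471) + 143 + 1 = 1557
q(7) = -3·1557 + (-471) + 1 = -5141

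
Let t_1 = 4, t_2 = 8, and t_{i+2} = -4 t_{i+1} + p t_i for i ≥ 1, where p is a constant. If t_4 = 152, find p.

t_3 = -32 + 4p
t_4 = 128 - 8p
So 128 - 8p = 152, giving p = -3.

-3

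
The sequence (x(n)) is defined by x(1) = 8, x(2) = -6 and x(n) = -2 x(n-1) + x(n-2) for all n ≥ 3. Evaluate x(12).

-53470

x(3) = -2*(-6) + 8 = 20
x(4) = -2*20 + (-6) = -46
x(5) = -2*(-46) + 20 = 112
x(6) = -2*112 + (-46) = -270
x(7) = -2*(-270) + 112 = 652
x(8) = -2*652 + (-270) = -1574
x(9) = -2*(-1574) + 652 = 3800
x(10) = -2*3800 + (-1574) = -9174
x(11) = -2*(-9174) + 3800 = 22148
x(12) = -2*22148 + (-9174) = -53470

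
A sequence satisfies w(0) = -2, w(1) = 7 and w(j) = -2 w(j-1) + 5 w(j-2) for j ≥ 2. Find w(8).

w(2) = -2·7 + 5·(-2) = -24
w(3) = -2·(-24) + 5·7 = 83
w(4) = -2·83 + 5·(-24) = -286
w(5) = -2·(-286) + 5·83 = 987
w(6) = -2·987 + 5·(-286) = -3404
w(7) = -2·(-3404) + 5·987 = 11743
w(8) = -2·11743 + 5·(-3404) = -40506

-40506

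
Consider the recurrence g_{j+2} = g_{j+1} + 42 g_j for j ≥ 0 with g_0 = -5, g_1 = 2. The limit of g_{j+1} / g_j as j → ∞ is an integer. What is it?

7

The characteristic equation is r^2 - r - 42 = 0, which factors as (r - 7)(r + 6) = 0.
So the roots are 7 and -6. Since |7| > |-6| and the coefficient of 7^j is non-zero, the ratio tends to 7.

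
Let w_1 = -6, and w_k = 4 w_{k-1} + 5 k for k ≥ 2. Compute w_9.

-138371

w_2 = 4*(-6) + 10 = -14
w_3 = 4*(-14) + 15 = -41
w_4 = 4*(-41) + 20 = -144
w_5 = 4*(-144) + 25 = -551
w_6 = 4*(-551) + 30 = -2174
w_7 = 4*(-2174) + 35 = -8661
w_8 = 4*(-8661) + 40 = -34604
w_9 = 4*(-34604) + 45 = -138371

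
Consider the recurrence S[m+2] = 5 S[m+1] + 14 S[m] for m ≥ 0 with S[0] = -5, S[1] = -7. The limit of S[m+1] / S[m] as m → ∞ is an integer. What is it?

7

The characteristic equation is r^2 - 5r - 14 = 0, which factors as (r - 7)(r + 2) = 0.
So the roots are 7 and -2. Since |7| > |-2| and the coefficient of 7^m is non-zero, the ratio tends to 7.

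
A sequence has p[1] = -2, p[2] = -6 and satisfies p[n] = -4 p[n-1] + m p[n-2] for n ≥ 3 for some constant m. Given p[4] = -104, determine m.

-4

p[3] = 24 - 2m
p[4] = -96 + 2m
So -96 + 2m = -104, giving m = -4.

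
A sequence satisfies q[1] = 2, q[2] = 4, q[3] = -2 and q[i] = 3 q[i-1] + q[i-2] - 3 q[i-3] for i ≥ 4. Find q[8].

-1088

q[4] = 3(-2) + 4 - 3(2) = -8
q[5] = 3(-8) + (-2) - 3(4) = -38
q[6] = 3(-38) + (-8) - 3(-2) = -116
q[7] = 3(-116) + (-38) - 3(-8) = -362
q[8] = 3(-362) + (-116) - 3(-38) = -1088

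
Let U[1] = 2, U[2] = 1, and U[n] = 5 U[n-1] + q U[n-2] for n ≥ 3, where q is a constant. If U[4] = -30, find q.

-5

U[3] = 5 + 2q
U[4] = 25 + 11q
So 25 + 11q = -30, giving q = -5.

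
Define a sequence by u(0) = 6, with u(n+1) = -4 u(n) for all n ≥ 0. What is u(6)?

24576

u(1) = -4(6) = -24
u(2) = -4(-24) = 96
u(3) = -4(96) = -384
u(4) = -4(-384) = 1536
u(5) = -4(1536) = -6144
u(6) = -4(-6144) = 24576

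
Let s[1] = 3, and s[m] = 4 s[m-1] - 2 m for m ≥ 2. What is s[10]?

378660

s[2] = 4·3 - 4 = 8
s[3] = 4·8 - 6 = 26
s[4] = 4·26 - 8 = 96
s[5] = 4·96 - 10 = 374
s[6] = 4·374 - 12 = 1484
s[7] = 4·1484 - 14 = 5922
s[8] = 4·5922 - 16 = 23672
s[9] = 4·23672 - 18 = 94670
s[10] = 4·94670 - 20 = 378660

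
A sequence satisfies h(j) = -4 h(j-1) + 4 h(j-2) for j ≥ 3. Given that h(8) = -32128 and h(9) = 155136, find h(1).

Rearranging, h(j-2) = (h(j) + 4 h(j-1)) / 4.
h(7) = (155136 + 4*(-32128)) / 4 = 26624/4 = 6656
h(6) = (-32128 + 4*6656) / 4 = -5504/4 = -1376
h(5) = (6656 + 4*(-1376)) / 4 = 1152/4 = 288
h(4) = (-1376 + 4*288) / 4 = -224/4 = -56
h(3) = (288 + 4*(-56)) / 4 = 64/4 = 16
h(2) = (-56 + 4*16) / 4 = 8/4 = 2
h(1) = (16 + 4*2) / 4 = 24/4 = 6

6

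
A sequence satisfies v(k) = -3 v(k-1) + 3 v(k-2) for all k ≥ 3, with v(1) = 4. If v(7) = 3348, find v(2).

Let v(2) = w.
v(3) = 12 - 3w
v(4) = -36 + 12w
v(5) = 144 - 45w
v(6) = -540 + 171w
v(7) = 2052 - 648w
So 2052 - 648w = 3348, giving w = -2.

-2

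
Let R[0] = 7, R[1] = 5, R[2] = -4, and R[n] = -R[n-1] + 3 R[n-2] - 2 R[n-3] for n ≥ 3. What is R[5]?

R[3] = -(-4) + 3·5 - 2·7 = 5
R[4] = -5 + 3·(-4) - 2·5 = -27
R[5] = -(-27) + 3·5 - 2·(-4) = 50

50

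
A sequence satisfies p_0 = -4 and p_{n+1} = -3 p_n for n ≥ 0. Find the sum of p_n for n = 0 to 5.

p_1 = -3*(-4) = 12
p_2 = -3*12 = -36
p_3 = -3*(-36) = 108
p_4 = -3*108 = -324
p_5 = -3*(-324) = 972
Sum = (-4) + 12 + (-36) + 108 + (-324) + 972 = 728

728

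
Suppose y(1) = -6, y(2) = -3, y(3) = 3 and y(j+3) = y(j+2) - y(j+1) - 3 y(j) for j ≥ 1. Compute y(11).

y(4) = 3 - (-3) - 3(-6) = 24
y(5) = 24 - 3 - 3(-3) = 30
y(6) = 30 - 24 - 3(3) = -3
y(7) = (-3) - 30 - 3(24) = -105
y(8) = (-105) - (-3) - 3(30) = -192
y(9) = (-192) - (-105) - 3(-3) = -78
y(10) = (-78) - (-192) - 3(-105) = 429
y(11) = 429 - (-78) - 3(-192) = 1083

1083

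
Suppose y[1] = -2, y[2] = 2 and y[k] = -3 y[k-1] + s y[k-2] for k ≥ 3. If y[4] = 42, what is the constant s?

y[3] = -6 - 2s
y[4] = 18 + 8s
So 18 + 8s = 42, giving s = 3.

3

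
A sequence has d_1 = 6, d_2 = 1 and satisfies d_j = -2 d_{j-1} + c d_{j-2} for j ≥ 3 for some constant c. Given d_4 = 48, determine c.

-4

d_3 = -2 + 6c
d_4 = 4 - 11c
So 4 - 11c = 48, giving c = -4.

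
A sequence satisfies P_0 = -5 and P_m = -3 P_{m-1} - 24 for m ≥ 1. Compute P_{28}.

The fixed point is -24/(1 + 3) = -6, so P_m + 6 = -3(P_{m-1} + 6).
Hence P_m = 1·(-3)^m - 6.
P_{28} = 1·(-3)^{28} - 6 = 1·22876792454961 - 6 = 22876792454955.

22876792454955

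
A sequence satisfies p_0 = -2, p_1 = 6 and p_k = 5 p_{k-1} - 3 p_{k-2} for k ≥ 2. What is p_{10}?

4460886

p_2 = 5·6 - 3·(-2) = 36
p_3 = 5·36 - 3·6 = 162
p_4 = 5·162 - 3·36 = 702
p_5 = 5·702 - 3·162 = 3024
p_6 = 5·3024 - 3·702 = 13014
p_7 = 5·13014 - 3·3024 = 55998
p_8 = 5·55998 - 3·13014 = 240948
p_9 = 5·240948 - 3·55998 = 1036746
p_{10} = 5·1036746 - 3·240948 = 4460886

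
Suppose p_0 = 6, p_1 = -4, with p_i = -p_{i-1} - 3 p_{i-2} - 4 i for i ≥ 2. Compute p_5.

-114

p_2 = -(-4) - 3·6 - 8 = -22
p_3 = -(-22) - 3·(-4) - 12 = 22
p_4 = -22 - 3·(-22) - 16 = 28
p_5 = -28 - 3·22 - 20 = -114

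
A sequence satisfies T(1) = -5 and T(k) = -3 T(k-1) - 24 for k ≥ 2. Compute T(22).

The fixed point is -24/(1 + 3) = -6, so T(k) + 6 = -3(T(k-1) + 6).
Hence T(k) = 1·(-3)^{k-1} - 6.
T(22) = 1·(-3)^{21} - 6 = 1·-10460353203 - 6 = -10460353209.

-10460353209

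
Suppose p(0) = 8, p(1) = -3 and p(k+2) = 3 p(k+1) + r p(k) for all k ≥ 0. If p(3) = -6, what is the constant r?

1

p(2) = -9 + 8r
p(3) = -27 + 21r
So -27 + 21r = -6, giving r = 1.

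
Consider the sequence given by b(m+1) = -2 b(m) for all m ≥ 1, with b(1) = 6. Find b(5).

96

b(2) = -2(6) = -12
b(3) = -2(-12) = 24
b(4) = -2(24) = -48
b(5) = -2(-48) = 96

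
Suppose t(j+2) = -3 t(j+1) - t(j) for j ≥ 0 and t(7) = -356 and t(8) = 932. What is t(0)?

8

Rearranging, t(j-2) = -(t(j) + 3 t(j-1)).
t(6) = -(932 + 3·(-356)) = 136
t(5) = -(-356 + 3·136) = -52
t(4) = -(136 + 3·(-52)) = 20
t(3) = -(-52 + 3·20) = -8
t(2) = -(20 + 3·(-8)) = 4
t(1) = -(-8 + 3·4) = -4
t(0) = -(4 + 3·(-4)) = 8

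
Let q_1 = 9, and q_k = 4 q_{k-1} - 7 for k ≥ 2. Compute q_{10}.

q_2 = 4(9) - 7 = 29
q_3 = 4(29) - 7 = 109
q_4 = 4(109) - 7 = 429
q_5 = 4(429) - 7 = 1709
q_6 = 4(1709) - 7 = 6829
q_7 = 4(6829) - 7 = 27309
q_8 = 4(27309) - 7 = 109229
q_9 = 4(109229) - 7 = 436909
q_{10} = 4(436909) - 7 = 1747629

1747629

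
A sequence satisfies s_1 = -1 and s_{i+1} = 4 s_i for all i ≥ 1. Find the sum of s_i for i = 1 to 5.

-341

s_2 = 4(-1) = -4
s_3 = 4(-4) = -16
s_4 = 4(-16) = -64
s_5 = 4(-64) = -256
Sum = (-1) + (-4) + (-16) + (-64) + (-256) = -341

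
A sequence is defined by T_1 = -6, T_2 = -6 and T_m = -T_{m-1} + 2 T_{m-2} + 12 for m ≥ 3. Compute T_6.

-30

T_3 = -(-6) + 2·(-6) + 12 = 6
T_4 = -6 + 2·(-6) + 12 = -6
T_5 = -(-6) + 2·6 + 12 = 30
T_6 = -30 + 2·(-6) + 12 = -30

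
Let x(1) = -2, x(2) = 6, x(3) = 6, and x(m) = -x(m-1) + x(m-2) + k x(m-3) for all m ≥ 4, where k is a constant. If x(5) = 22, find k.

2

x(4) = -2k
x(5) = 6 + 8k
So 6 + 8k = 22, giving k = 2.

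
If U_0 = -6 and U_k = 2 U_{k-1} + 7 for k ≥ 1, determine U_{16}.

The fixed point is 7/(1 - 2) = -7, so U_k + 7 = 2(U_{k-1} + 7).
Hence U_k = 1·2^k - 7.
U_{16} = 1·2^{16} - 7 = 1·65536 - 7 = 65529.

65529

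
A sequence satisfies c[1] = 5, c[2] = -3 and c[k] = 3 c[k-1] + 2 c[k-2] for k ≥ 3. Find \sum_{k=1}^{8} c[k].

-468

c[3] = 3(-3) + 2(5) = 1
c[4] = 3(1) + 2(-3) = -3
c[5] = 3(-3) + 2(1) = -7
c[6] = 3(-7) + 2(-3) = -27
c[7] = 3(-27) + 2(-7) = -95
c[8] = 3(-95) + 2(-27) = -339
Sum = 5 + (-3) + 1 + (-3) + (-7) + (-27) + (-95) + (-339) = -468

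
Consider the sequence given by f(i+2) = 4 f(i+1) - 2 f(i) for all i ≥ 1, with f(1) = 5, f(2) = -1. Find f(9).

-25648

f(3) = 4(-1) - 2(5) = -14
f(4) = 4(-14) - 2(-1) = -54
f(5) = 4(-54) - 2(-14) = -188
f(6) = 4(-188) - 2(-54) = -644
f(7) = 4(-644) - 2(-188) = -2200
f(8) = 4(-2200) - 2(-644) = -7512
f(9) = 4(-7512) - 2(-2200) = -25648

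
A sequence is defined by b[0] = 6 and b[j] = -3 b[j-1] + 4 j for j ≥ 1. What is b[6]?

b[1] = -3·6 + 4 = -14
b[2] = -3·(-14) + 8 = 50
b[3] = -3·50 + 12 = -138
b[4] = -3·(-138) + 16 = 430
b[5] = -3·430 + 20 = -1270
b[6] = -3·(-1270) + 24 = 3834

3834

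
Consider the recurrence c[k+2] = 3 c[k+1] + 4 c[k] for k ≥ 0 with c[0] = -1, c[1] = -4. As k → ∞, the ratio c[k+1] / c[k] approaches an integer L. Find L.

The characteristic equation is r^2 - 3r - 4 = 0, which factors as (r - 4)(r + 1) = 0.
So the roots are 4 and -1. Since |4| > |-1| and the coefficient of 4^k is non-zero, the ratio tends to 4.

4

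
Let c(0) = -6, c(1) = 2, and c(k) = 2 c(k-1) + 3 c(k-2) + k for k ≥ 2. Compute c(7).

c(2) = 2·2 + 3·(-6) + 2 = -12
c(3) = 2·(-12) + 3·2 + 3 = -15
c(4) = 2·(-15) + 3·(-12) + 4 = -62
c(5) = 2·(-62) + 3·(-15) + 5 = -164
c(6) = 2·(-164) + 3·(-62) + 6 = -508
c(7) = 2·(-508) + 3·(-164) + 7 = -1501

-1501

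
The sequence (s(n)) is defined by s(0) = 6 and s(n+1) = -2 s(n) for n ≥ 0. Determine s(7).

s(1) = -2·6 = -12
s(2) = -2·(-12) = 24
s(3) = -2·24 = -48
s(4) = -2·(-48) = 96
s(5) = -2·96 = -192
s(6) = -2·(-192) = 384
s(7) = -2·384 = -768

-768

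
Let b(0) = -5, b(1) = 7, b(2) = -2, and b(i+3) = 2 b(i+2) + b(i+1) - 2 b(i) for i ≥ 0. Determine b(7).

133

b(3) = 2·(-2) + 7 - 2·(-5) = 13
b(4) = 2·13 + (-2) - 2·7 = 10
b(5) = 2·10 + 13 - 2·(-2) = 37
b(6) = 2·37 + 10 - 2·13 = 58
b(7) = 2·58 + 37 - 2·10 = 133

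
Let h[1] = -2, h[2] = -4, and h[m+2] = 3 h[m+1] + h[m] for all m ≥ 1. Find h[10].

h[3] = 3·(-4) + (-2) = -14
h[4] = 3·(-14) + (-4) = -46
h[5] = 3·(-46) + (-14) = -152
h[6] = 3·(-152) + (-46) = -502
h[7] = 3·(-502) + (-152) = -1658
h[8] = 3·(-1658) + (-502) = -5476
h[9] = 3·(-5476) + (-1658) = -18086
h[10] = 3·(-18086) + (-5476) = -59734

-59734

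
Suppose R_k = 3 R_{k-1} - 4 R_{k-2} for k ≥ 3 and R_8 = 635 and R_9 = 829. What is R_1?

1

Rearranging, R_{k-2} = (R_k - 3 R_{k-1}) / -4.
R_7 = (829 - 3*635) / -4 = -1076/-4 = 269
R_6 = (635 - 3*269) / -4 = -172/-4 = 43
R_5 = (269 - 3*43) / -4 = 140/-4 = -35
R_4 = (43 - 3*(-35)) / -4 = 148/-4 = -37
R_3 = (-35 - 3*(-37)) / -4 = 76/-4 = -19
R_2 = (-37 - 3*(-19)) / -4 = 20/-4 = -5
R_1 = (-19 - 3*(-5)) / -4 = -4/-4 = 1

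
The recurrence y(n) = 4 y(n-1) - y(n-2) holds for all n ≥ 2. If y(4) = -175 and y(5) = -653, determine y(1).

Rearranging, y(n-2) = -(y(n) - 4 y(n-1)).
y(3) = -(-653 - 4(-175)) = -47
y(2) = -(-175 - 4(-47)) = -13
y(1) = -(-47 - 4(-13)) = -5

-5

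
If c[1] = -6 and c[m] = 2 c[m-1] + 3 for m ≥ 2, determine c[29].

The fixed point is 3/(1 - 2) = -3, so c[m] + 3 = 2(c[m-1] + 3).
Hence c[m] = -3·2^{m-1} - 3.
c[29] = -3·2^{28} - 3 = -3·268435456 - 3 = -805306371.

-805306371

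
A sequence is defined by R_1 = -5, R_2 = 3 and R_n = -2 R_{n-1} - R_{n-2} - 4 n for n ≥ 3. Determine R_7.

R_3 = -2*3 - (-5) - 12 = -13
R_4 = -2*(-13) - 3 - 16 = 7
R_5 = -2*7 - (-13) - 20 = -21
R_6 = -2*(-21) - 7 - 24 = 11
R_7 = -2*11 - (-21) - 28 = -29

-29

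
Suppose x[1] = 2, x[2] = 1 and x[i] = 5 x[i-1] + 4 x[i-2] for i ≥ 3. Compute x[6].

2261

x[3] = 5*1 + 4*2 = 13
x[4] = 5*13 + 4*1 = 69
x[5] = 5*69 + 4*13 = 397
x[6] = 5*397 + 4*69 = 2261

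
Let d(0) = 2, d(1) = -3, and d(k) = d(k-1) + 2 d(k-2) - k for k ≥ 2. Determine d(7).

-168

d(2) = (-3) + 2(2) - 2 = -1
d(3) = (-1) + 2(-3) - 3 = -10
d(4) = (-10) + 2(-1) - 4 = -16
d(5) = (-16) + 2(-10) - 5 = -41
d(6) = (-41) + 2(-16) - 6 = -79
d(7) = (-79) + 2(-41) - 7 = -168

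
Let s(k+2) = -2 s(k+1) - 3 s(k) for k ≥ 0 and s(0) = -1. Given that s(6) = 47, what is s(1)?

Let s(1) = x.
s(2) = 3 - 2x
s(3) = -6 + x
s(4) = 3 + 4x
s(5) = 12 - 11x
s(6) = -33 + 10x
So -33 + 10x = 47, giving x = 8.

8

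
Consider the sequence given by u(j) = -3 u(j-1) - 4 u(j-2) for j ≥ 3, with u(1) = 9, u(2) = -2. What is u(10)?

u(3) = -3*(-2) - 4*9 = -30
u(4) = -3*(-30) - 4*(-2) = 98
u(5) = -3*98 - 4*(-30) = -174
u(6) = -3*(-174) - 4*98 = 130
u(7) = -3*130 - 4*(-174) = 306
u(8) = -3*306 - 4*130 = -1438
u(9) = -3*(-1438) - 4*306 = 3090
u(10) = -3*3090 - 4*(-1438) = -3518

-3518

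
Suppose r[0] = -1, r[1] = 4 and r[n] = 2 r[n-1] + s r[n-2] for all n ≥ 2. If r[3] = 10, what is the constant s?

r[2] = 8 - s
r[3] = 16 + 2s
So 16 + 2s = 10, giving s = -3.

-3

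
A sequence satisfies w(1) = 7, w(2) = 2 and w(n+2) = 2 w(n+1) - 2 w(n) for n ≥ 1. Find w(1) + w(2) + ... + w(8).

75

w(3) = 2·2 - 2·7 = -10
w(4) = 2·(-10) - 2·2 = -24
w(5) = 2·(-24) - 2·(-10) = -28
w(6) = 2·(-28) - 2·(-24) = -8
w(7) = 2·(-8) - 2·(-28) = 40
w(8) = 2·40 - 2·(-8) = 96
Sum = 7 + 2 + (-10) + (-24) + (-28) + (-8) + 40 + 96 = 75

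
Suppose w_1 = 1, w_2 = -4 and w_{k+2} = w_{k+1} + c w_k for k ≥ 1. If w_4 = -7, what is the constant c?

w_3 = -4 + c
w_4 = -4 - 3c
So -4 - 3c = -7, giving c = 1.

1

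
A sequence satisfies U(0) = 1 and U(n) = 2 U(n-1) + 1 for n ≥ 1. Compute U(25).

The fixed point is 1/(1 - 2) = -1, so U(n) + 1 = 2(U(n-1) + 1).
Hence U(n) = 2·2^n - 1.
U(25) = 2·2^{25} - 1 = 2·33554432 - 1 = 67108863.

67108863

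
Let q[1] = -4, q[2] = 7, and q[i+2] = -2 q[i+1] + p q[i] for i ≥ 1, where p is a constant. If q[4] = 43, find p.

q[3] = -14 - 4p
q[4] = 28 + 15p
So 28 + 15p = 43, giving p = 1.

1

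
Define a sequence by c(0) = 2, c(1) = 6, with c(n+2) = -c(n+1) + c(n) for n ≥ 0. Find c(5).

c(2) = -6 + 2 = -4
c(3) = -(-4) + 6 = 10
c(4) = -10 + (-4) = -14
c(5) = -(-14) + 10 = 24

24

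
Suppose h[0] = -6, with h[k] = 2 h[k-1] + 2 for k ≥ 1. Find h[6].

h[1] = 2*(-6) + 2 = -10
h[2] = 2*(-10) + 2 = -18
h[3] = 2*(-18) + 2 = -34
h[4] = 2*(-34) + 2 = -66
h[5] = 2*(-66) + 2 = -130
h[6] = 2*(-130) + 2 = -258

-258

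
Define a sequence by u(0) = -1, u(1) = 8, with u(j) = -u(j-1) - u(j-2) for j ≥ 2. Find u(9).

-1

u(2) = -8 - (-1) = -7
u(3) = -(-7) - 8 = -1
u(4) = -(-1) - (-7) = 8
u(5) = -8 - (-1) = -7
u(6) = -(-7) - 8 = -1
u(7) = -(-1) - (-7) = 8
u(8) = -8 - (-1) = -7
u(9) = -(-7) - 8 = -1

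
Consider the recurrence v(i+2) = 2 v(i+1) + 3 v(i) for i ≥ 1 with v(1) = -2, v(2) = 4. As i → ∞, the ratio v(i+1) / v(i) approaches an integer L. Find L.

The characteristic equation is r^2 - 2r - 3 = 0, which factors as (r - 3)(r + 1) = 0.
So the roots are 3 and -1. Since |3| > |-1| and the coefficient of 3^i is non-zero, the ratio tends to 3.

3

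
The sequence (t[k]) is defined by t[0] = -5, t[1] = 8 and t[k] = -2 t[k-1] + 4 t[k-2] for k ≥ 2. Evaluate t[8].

-38144

t[2] = -2(8) + 4(-5) = -36
t[3] = -2(-36) + 4(8) = 104
t[4] = -2(104) + 4(-36) = -352
t[5] = -2(-352) + 4(104) = 1120
t[6] = -2(1120) + 4(-352) = -3648
t[7] = -2(-3648) + 4(1120) = 11776
t[8] = -2(11776) + 4(-3648) = -38144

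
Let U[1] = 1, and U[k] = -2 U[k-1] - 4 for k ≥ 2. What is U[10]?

-1196

U[2] = -2·1 - 4 = -6
U[3] = -2·(-6) - 4 = 8
U[4] = -2·8 - 4 = -20
U[5] = -2·(-20) - 4 = 36
U[6] = -2·36 - 4 = -76
U[7] = -2·(-76) - 4 = 148
U[8] = -2·148 - 4 = -300
U[9] = -2·(-300) - 4 = 596
U[10] = -2·596 - 4 = -1196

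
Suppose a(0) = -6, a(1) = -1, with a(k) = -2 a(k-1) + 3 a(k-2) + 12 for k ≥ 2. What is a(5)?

131

a(2) = -2*(-1) + 3*(-6) + 12 = -4
a(3) = -2*(-4) + 3*(-1) + 12 = 17
a(4) = -2*17 + 3*(-4) + 12 = -34
a(5) = -2*(-34) + 3*17 + 12 = 131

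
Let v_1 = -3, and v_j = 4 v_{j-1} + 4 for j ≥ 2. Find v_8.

v_2 = 4·(-3) + 4 = -8
v_3 = 4·(-8) + 4 = -28
v_4 = 4·(-28) + 4 = -108
v_5 = 4·(-108) + 4 = -428
v_6 = 4·(-428) + 4 = -1708
v_7 = 4·(-1708) + 4 = -6828
v_8 = 4·(-6828) + 4 = -27308

-27308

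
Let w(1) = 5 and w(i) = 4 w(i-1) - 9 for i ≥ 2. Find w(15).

The fixed point is -9/(1 - 4) = 3, so w(i) - 3 = 4(w(i-1) - 3).
Hence w(i) = 2·4^{i-1} + 3.
w(15) = 2·4^{14} + 3 = 2·268435456 + 3 = 536870915.

536870915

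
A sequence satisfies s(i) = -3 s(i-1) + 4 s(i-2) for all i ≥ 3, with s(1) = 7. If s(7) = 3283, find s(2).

3

Let s(2) = x.
s(3) = 28 - 3x
s(4) = -84 + 13x
s(5) = 364 - 51x
s(6) = -1428 + 205x
s(7) = 5740 - 819x
So 5740 - 819x = 3283, giving x = 3.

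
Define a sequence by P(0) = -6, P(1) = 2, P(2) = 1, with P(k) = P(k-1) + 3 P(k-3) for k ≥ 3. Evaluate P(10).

-569

P(3) = 1 + 3·(-6) = -17
P(4) = (-17) + 3·2 = -11
P(5) = (-11) + 3·1 = -8
P(6) = (-8) + 3·(-17) = -59
P(7) = (-59) + 3·(-11) = -92
P(8) = (-92) + 3·(-8) = -116
P(9) = (-116) + 3·(-59) = -293
P(10) = (-293) + 3·(-92) = -569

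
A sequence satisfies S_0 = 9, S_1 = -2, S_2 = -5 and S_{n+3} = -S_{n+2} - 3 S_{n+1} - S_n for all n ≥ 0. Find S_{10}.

S_3 = -(-5) - 3·(-2) - 9 = 2
S_4 = -2 - 3·(-5) - (-2) = 15
S_5 = -15 - 3·2 - (-5) = -16
S_6 = -(-16) - 3·15 - 2 = -31
S_7 = -(-31) - 3·(-16) - 15 = 64
S_8 = -64 - 3·(-31) - (-16) = 45
S_9 = -45 - 3·64 - (-31) = -206
S_{10} = -(-206) - 3·45 - 64 = 7

7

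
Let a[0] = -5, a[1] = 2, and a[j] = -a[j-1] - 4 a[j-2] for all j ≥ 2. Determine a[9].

2038

a[2] = -2 - 4·(-5) = 18
a[3] = -18 - 4·2 = -26
a[4] = -(-26) - 4·18 = -46
a[5] = -(-46) - 4·(-26) = 150
a[6] = -150 - 4·(-46) = 34
a[7] = -34 - 4·150 = -634
a[8] = -(-634) - 4·34 = 498
a[9] = -498 - 4·(-634) = 2038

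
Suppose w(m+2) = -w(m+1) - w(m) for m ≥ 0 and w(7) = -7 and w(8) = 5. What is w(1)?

Rearranging, w(m-2) = -(w(m) + w(m-1)).
w(6) = -(5 + (-7)) = 2
w(5) = -(-7 + 2) = 5
w(4) = -(2 + 5) = -7
w(3) = -(5 + (-7)) = 2
w(2) = -(-7 + 2) = 5
w(1) = -(2 + 5) = -7

-7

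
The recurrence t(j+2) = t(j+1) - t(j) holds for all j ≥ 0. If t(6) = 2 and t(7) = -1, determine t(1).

-1

Rearranging, t(j-2) = -(t(j) - t(j-1)).
t(5) = -(-1 - 2) = 3
t(4) = -(2 - 3) = 1
t(3) = -(3 - 1) = -2
t(2) = -(1 - (-2)) = -3
t(1) = -(-2 - (-3)) = -1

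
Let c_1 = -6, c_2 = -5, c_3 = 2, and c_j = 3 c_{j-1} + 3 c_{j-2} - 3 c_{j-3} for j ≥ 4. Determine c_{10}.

28431

c_4 = 3*2 + 3*(-5) - 3*(-6) = 9
c_5 = 3*9 + 3*2 - 3*(-5) = 48
c_6 = 3*48 + 3*9 - 3*2 = 165
c_7 = 3*165 + 3*48 - 3*9 = 612
c_8 = 3*612 + 3*165 - 3*48 = 2187
c_9 = 3*2187 + 3*612 - 3*165 = 7902
c_{10} = 3*7902 + 3*2187 - 3*612 = 28431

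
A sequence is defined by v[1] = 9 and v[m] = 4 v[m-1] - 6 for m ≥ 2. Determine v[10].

1835010

v[2] = 4·9 - 6 = 30
v[3] = 4·30 - 6 = 114
v[4] = 4·114 - 6 = 450
v[5] = 4·450 - 6 = 1794
v[6] = 4·1794 - 6 = 7170
v[7] = 4·7170 - 6 = 28674
v[8] = 4·28674 - 6 = 114690
v[9] = 4·114690 - 6 = 458754
v[10] = 4·458754 - 6 = 1835010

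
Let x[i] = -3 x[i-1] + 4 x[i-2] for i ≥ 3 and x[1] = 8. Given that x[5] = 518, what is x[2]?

-2

Let x[2] = z.
x[3] = 32 - 3z
x[4] = -96 + 13z
x[5] = 416 - 51z
So 416 - 51z = 518, giving z = -2.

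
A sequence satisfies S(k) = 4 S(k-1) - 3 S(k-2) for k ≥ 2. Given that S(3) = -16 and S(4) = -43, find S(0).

-3

Rearranging, S(k-2) = (S(k) - 4 S(k-1)) / -3.
S(2) = (-43 - 4·(-16)) / -3 = 21/-3 = -7
S(1) = (-16 - 4·(-7)) / -3 = 12/-3 = -4
S(0) = (-7 - 4·(-4)) / -3 = 9/-3 = -3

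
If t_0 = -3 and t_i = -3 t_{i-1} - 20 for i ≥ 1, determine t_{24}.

564859072957

The fixed point is -20/(1 + 3) = -5, so t_i + 5 = -3(t_{i-1} + 5).
Hence t_i = 2·(-3)^i - 5.
t_{24} = 2·(-3)^{24} - 5 = 2·282429536481 - 5 = 564859072957.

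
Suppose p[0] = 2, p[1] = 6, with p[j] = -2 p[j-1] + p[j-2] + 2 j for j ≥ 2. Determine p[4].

p[2] = -2(6) + 2 + 4 = -6
p[3] = -2(-6) + 6 + 6 = 24
p[4] = -2(24) + (-6) + 8 = -46

-46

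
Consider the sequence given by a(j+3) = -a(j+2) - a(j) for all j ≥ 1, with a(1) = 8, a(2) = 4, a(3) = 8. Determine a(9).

68

a(4) = -8 - 8 = -16
a(5) = -(-16) - 4 = 12
a(6) = -12 - 8 = -20
a(7) = -(-20) - (-16) = 36
a(8) = -36 - 12 = -48
a(9) = -(-48) - (-20) = 68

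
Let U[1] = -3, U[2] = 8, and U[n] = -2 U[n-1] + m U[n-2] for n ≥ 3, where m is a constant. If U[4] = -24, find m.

-4

U[3] = -16 - 3m
U[4] = 32 + 14m
So 32 + 14m = -24, giving m = -4.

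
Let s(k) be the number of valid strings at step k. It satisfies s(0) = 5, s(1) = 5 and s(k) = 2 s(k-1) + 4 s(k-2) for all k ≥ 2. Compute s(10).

s(2) = 2(5) + 4(5) = 30
s(3) = 2(30) + 4(5) = 80
s(4) = 2(80) + 4(30) = 280
s(5) = 2(280) + 4(80) = 880
s(6) = 2(880) + 4(280) = 2880
s(7) = 2(2880) + 4(880) = 9280
s(8) = 2(9280) + 4(2880) = 30080
s(9) = 2(30080) + 4(9280) = 97280
s(10) = 2(97280) + 4(30080) = 314880

314880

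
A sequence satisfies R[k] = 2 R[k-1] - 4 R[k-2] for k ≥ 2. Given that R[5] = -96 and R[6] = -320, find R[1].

Rearranging, R[k-2] = (R[k] - 2 R[k-1]) / -4.
R[4] = (-320 - 2·(-96)) / -4 = -128/-4 = 32
R[3] = (-96 - 2·32) / -4 = -160/-4 = 40
R[2] = (32 - 2·40) / -4 = -48/-4 = 12
R[1] = (40 - 2·12) / -4 = 16/-4 = -4

-4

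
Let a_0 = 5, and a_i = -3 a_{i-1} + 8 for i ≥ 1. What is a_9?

-59047

a_1 = -3·5 + 8 = -7
a_2 = -3·(-7) + 8 = 29
a_3 = -3·29 + 8 = -79
a_4 = -3·(-79) + 8 = 245
a_5 = -3·245 + 8 = -727
a_6 = -3·(-727) + 8 = 2189
a_7 = -3·2189 + 8 = -6559
a_8 = -3·(-6559) + 8 = 19685
a_9 = -3·19685 + 8 = -59047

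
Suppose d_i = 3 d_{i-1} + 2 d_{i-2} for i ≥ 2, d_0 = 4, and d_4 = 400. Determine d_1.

8

Let d_1 = y.
d_2 = 8 + 3y
d_3 = 24 + 11y
d_4 = 88 + 39y
So 88 + 39y = 400, giving y = 8.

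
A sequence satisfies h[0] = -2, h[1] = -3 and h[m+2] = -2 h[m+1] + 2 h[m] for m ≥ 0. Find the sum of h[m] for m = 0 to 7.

-377

h[2] = -2·(-3) + 2·(-2) = 2
h[3] = -2·2 + 2·(-3) = -10
h[4] = -2·(-10) + 2·2 = 24
h[5] = -2·24 + 2·(-10) = -68
h[6] = -2·(-68) + 2·24 = 184
h[7] = -2·184 + 2·(-68) = -504
Sum = (-2) + (-3) + 2 + (-10) + 24 + (-68) + 184 + (-504) = -377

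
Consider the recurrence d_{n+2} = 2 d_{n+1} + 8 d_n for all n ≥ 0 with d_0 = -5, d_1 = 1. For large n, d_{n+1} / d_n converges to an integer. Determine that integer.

The characteristic equation is r^2 - 2r - 8 = 0, which factors as (r - 4)(r + 2) = 0.
So the roots are 4 and -2. Since |4| > |-2| and the coefficient of 4^n is non-zero, the ratio tends to 4.

4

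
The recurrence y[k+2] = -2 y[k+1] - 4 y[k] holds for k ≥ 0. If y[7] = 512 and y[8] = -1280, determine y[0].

Rearranging, y[k-2] = (y[k] + 2 y[k-1]) / -4.
y[6] = (-1280 + 2·512) / -4 = -256/-4 = 64
y[5] = (512 + 2·64) / -4 = 640/-4 = -160
y[4] = (64 + 2·(-160)) / -4 = -256/-4 = 64
y[3] = (-160 + 2·64) / -4 = -32/-4 = 8
y[2] = (64 + 2·8) / -4 = 80/-4 = -20
y[1] = (8 + 2·(-20)) / -4 = -32/-4 = 8
y[0] = (-20 + 2·8) / -4 = -4/-4 = 1

1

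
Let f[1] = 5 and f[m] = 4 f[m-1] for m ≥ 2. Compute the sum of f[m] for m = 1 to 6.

6825

f[2] = 4(5) = 20
f[3] = 4(20) = 80
f[4] = 4(80) = 320
f[5] = 4(320) = 1280
f[6] = 4(1280) = 5120
Sum = 5 + 20 + 80 + 320 + 1280 + 5120 = 6825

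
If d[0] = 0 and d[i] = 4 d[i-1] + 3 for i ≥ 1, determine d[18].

The fixed point is 3/(1 - 4) = -1, so d[i] + 1 = 4(d[i-1] + 1).
Hence d[i] = 1·4^i - 1.
d[18] = 1·4^{18} - 1 = 1·68719476736 - 1 = 68719476735.

68719476735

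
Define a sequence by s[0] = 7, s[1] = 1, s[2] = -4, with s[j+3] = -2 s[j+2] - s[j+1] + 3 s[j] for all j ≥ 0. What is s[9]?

s[3] = -2·(-4) - 1 + 3·7 = 28
s[4] = -2·28 - (-4) + 3·1 = -49
s[5] = -2·(-49) - 28 + 3·(-4) = 58
s[6] = -2·58 - (-49) + 3·28 = 17
s[7] = -2·17 - 58 + 3·(-49) = -239
s[8] = -2·(-239) - 17 + 3·58 = 635
s[9] = -2·635 - (-239) + 3·17 = -980

-980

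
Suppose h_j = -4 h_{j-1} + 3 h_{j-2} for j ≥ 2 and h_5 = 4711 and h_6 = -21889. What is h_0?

-7

Rearranging, h_{j-2} = (h_j + 4 h_{j-1}) / 3.
h_4 = (-21889 + 4(4711)) / 3 = -3045/3 = -1015
h_3 = (4711 + 4(-1015)) / 3 = 651/3 = 217
h_2 = (-1015 + 4(217)) / 3 = -147/3 = -49
h_1 = (217 + 4(-49)) / 3 = 21/3 = 7
h_0 = (-49 + 4(7)) / 3 = -21/3 = -7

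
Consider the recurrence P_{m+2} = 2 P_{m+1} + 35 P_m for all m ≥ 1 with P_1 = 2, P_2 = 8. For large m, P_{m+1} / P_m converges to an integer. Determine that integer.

7

The characteristic equation is r^2 - 2r - 35 = 0, which factors as (r - 7)(r + 5) = 0.
So the roots are 7 and -5. Since |7| > |-5| and the coefficient of 7^m is non-zero, the ratio tends to 7.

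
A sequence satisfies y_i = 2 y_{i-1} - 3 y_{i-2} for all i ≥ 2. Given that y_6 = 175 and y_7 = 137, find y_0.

Rearranging, y_{i-2} = (y_i - 2 y_{i-1}) / -3.
y_5 = (137 - 2*175) / -3 = -213/-3 = 71
y_4 = (175 - 2*71) / -3 = 33/-3 = -11
y_3 = (71 - 2*(-11)) / -3 = 93/-3 = -31
y_2 = (-11 - 2*(-31)) / -3 = 51/-3 = -17
y_1 = (-31 - 2*(-17)) / -3 = 3/-3 = -1
y_0 = (-17 - 2*(-1)) / -3 = -15/-3 = 5

5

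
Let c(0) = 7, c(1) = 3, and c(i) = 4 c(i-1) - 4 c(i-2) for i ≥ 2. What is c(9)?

c(2) = 4*3 - 4*7 = -16
c(3) = 4*(-16) - 4*3 = -76
c(4) = 4*(-76) - 4*(-16) = -240
c(5) = 4*(-240) - 4*(-76) = -656
c(6) = 4*(-656) - 4*(-240) = -1664
c(7) = 4*(-1664) - 4*(-656) = -4032
c(8) = 4*(-4032) - 4*(-1664) = -9472
c(9) = 4*(-9472) - 4*(-4032) = -21760

-21760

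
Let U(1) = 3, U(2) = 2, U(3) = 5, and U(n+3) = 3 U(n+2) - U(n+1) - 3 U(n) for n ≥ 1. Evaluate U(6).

-16

U(4) = 3(5) - 2 - 3(3) = 4
U(5) = 3(4) - 5 - 3(2) = 1
U(6) = 3(1) - 4 - 3(5) = -16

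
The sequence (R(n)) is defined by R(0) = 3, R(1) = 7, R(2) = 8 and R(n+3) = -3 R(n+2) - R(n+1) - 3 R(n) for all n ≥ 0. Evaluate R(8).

R(3) = -3·8 - 7 - 3·3 = -40
R(4) = -3·(-40) - 8 - 3·7 = 91
R(5) = -3·91 - (-40) - 3·8 = -257
R(6) = -3·(-257) - 91 - 3·(-40) = 800
R(7) = -3·800 - (-257) - 3·91 = -2416
R(8) = -3·(-2416) - 800 - 3·(-257) = 7219

7219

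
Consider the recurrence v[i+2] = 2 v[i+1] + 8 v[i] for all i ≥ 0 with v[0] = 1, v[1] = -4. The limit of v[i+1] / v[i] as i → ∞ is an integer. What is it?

The characteristic equation is r^2 - 2r - 8 = 0, which factors as (r - 4)(r + 2) = 0.
So the roots are 4 and -2. Since |4| > |-2| and the coefficient of 4^i is non-zero, the ratio tends to 4.

4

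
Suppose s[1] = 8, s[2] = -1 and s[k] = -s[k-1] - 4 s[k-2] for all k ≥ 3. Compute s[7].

s[3] = -(-1) - 4·8 = -31
s[4] = -(-31) - 4·(-1) = 35
s[5] = -35 - 4·(-31) = 89
s[6] = -89 - 4·35 = -229
s[7] = -(-229) - 4·89 = -127

-127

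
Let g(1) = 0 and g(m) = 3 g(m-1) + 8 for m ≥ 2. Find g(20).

The fixed point is 8/(1 - 3) = -4, so g(m) + 4 = 3(g(m-1) + 4).
Hence g(m) = 4·3^{m-1} - 4.
g(20) = 4·3^{19} - 4 = 4·1162261467 - 4 = 4649045864.

4649045864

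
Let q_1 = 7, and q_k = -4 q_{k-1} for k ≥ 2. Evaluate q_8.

-114688

q_2 = -4·7 = -28
q_3 = -4·(-28) = 112
q_4 = -4·112 = -448
q_5 = -4·(-448) = 1792
q_6 = -4·1792 = -7168
q_7 = -4·(-7168) = 28672
q_8 = -4·28672 = -114688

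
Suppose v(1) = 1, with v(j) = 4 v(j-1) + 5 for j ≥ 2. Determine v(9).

v(2) = 4·1 + 5 = 9
v(3) = 4·9 + 5 = 41
v(4) = 4·41 + 5 = 169
v(5) = 4·169 + 5 = 681
v(6) = 4·681 + 5 = 2729
v(7) = 4·2729 + 5 = 10921
v(8) = 4·10921 + 5 = 43689
v(9) = 4·43689 + 5 = 174761

174761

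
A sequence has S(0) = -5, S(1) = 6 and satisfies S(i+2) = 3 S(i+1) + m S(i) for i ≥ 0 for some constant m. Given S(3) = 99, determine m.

-5

S(2) = 18 - 5m
S(3) = 54 - 9m
So 54 - 9m = 99, giving m = -5.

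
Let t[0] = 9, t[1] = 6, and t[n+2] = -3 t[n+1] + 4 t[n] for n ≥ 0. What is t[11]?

-2516574

t[2] = -3(6) + 4(9) = 18
t[3] = -3(18) + 4(6) = -30
t[4] = -3(-30) + 4(18) = 162
t[5] = -3(162) + 4(-30) = -606
t[6] = -3(-606) + 4(162) = 2466
t[7] = -3(2466) + 4(-606) = -9822
t[8] = -3(-9822) + 4(2466) = 39330
t[9] = -3(39330) + 4(-9822) = -157278
t[10] = -3(-157278) + 4(39330) = 629154
t[11] = -3(629154) + 4(-157278) = -2516574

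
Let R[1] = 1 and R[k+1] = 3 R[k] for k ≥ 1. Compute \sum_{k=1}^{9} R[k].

R[2] = 3*1 = 3
R[3] = 3*3 = 9
R[4] = 3*9 = 27
R[5] = 3*27 = 81
R[6] = 3*81 = 243
R[7] = 3*243 = 729
R[8] = 3*729 = 2187
R[9] = 3*2187 = 6561
Sum = 1 + 3 + 9 + 27 + 81 + 243 + 729 + 2187 + 6561 = 9841

9841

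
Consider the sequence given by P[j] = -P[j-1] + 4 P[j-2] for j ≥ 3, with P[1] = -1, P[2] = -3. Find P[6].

P[3] = -(-3) + 4·(-1) = -1
P[4] = -(-1) + 4·(-3) = -11
P[5] = -(-11) + 4·(-1) = 7
P[6] = -7 + 4·(-11) = -51

-51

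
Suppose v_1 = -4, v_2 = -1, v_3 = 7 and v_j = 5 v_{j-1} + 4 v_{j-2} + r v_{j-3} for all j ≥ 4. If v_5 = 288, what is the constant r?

v_4 = 31 - 4r
v_5 = 183 - 21r
So 183 - 21r = 288, giving r = -5.

-5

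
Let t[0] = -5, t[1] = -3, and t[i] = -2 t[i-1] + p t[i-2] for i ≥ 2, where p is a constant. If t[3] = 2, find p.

2

t[2] = 6 - 5p
t[3] = -12 + 7p
So -12 + 7p = 2, giving p = 2.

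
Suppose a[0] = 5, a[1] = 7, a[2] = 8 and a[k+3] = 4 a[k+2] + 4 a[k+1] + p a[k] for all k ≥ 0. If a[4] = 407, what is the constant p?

a[3] = 60 + 5p
a[4] = 272 + 27p
So 272 + 27p = 407, giving p = 5.

5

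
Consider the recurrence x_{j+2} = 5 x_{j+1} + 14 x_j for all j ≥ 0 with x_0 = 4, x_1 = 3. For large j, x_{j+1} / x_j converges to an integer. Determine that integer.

7

The characteristic equation is r^2 - 5r - 14 = 0, which factors as (r - 7)(r + 2) = 0.
So the roots are 7 and -2. Since |7| > |-2| and the coefficient of 7^j is non-zero, the ratio tends to 7.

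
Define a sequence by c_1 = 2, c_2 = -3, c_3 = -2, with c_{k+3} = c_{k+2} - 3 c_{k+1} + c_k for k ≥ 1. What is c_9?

134

c_4 = (-2) - 3·(-3) + 2 = 9
c_5 = 9 - 3·(-2) + (-3) = 12
c_6 = 12 - 3·9 + (-2) = -17
c_7 = (-17) - 3·12 + 9 = -44
c_8 = (-44) - 3·(-17) + 12 = 19
c_9 = 19 - 3·(-44) + (-17) = 134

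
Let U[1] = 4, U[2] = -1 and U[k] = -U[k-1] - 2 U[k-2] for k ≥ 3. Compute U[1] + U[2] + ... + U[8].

U[3] = -(-1) - 2(4) = -7
U[4] = -(-7) - 2(-1) = 9
U[5] = -9 - 2(-7) = 5
U[6] = -5 - 2(9) = -23
U[7] = -(-23) - 2(5) = 13
U[8] = -13 - 2(-23) = 33
Sum = 4 + (-1) + (-7) + 9 + 5 + (-23) + 13 + 33 = 33

33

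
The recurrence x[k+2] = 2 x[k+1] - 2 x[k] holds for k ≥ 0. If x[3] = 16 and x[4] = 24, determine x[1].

-4

Rearranging, x[k-2] = (x[k] - 2 x[k-1]) / -2.
x[2] = (24 - 2*16) / -2 = -8/-2 = 4
x[1] = (16 - 2*4) / -2 = 8/-2 = -4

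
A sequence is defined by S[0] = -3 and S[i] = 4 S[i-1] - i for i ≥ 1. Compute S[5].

S[1] = 4*(-3) - 1 = -13
S[2] = 4*(-13) - 2 = -54
S[3] = 4*(-54) - 3 = -219
S[4] = 4*(-219) - 4 = -880
S[5] = 4*(-880) - 5 = -3525

-3525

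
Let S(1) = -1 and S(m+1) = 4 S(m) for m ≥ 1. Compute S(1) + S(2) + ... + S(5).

S(2) = 4·(-1) = -4
S(3) = 4·(-4) = -16
S(4) = 4·(-16) = -64
S(5) = 4·(-64) = -256
Sum = (-1) + (-4) + (-16) + (-64) + (-256) = -341

-341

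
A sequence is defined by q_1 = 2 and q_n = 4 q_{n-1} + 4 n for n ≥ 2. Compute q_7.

20924

q_2 = 4·2 + 8 = 16
q_3 = 4·16 + 12 = 76
q_4 = 4·76 + 16 = 320
q_5 = 4·320 + 20 = 1300
q_6 = 4·1300 + 24 = 5224
q_7 = 4·5224 + 28 = 20924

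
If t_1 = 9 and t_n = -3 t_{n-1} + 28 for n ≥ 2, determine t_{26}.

-1694577218879

The fixed point is 28/(1 + 3) = 7, so t_n - 7 = -3(t_{n-1} - 7).
Hence t_n = 2·(-3)^{n-1} + 7.
t_{26} = 2·(-3)^{25} + 7 = 2·-847288609443 + 7 = -1694577218879.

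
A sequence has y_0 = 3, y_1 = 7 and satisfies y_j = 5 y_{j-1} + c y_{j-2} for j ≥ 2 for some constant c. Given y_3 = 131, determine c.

y_2 = 35 + 3c
y_3 = 175 + 22c
So 175 + 22c = 131, giving c = -2.

-2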